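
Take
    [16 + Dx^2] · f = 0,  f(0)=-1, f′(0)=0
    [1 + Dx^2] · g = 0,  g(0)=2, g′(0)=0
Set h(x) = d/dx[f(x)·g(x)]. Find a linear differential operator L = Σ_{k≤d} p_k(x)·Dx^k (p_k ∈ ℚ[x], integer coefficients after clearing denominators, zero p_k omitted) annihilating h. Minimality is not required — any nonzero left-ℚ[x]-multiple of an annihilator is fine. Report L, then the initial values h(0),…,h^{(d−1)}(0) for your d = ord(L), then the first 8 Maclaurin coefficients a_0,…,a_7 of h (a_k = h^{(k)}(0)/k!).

L = 225 + 34·Dx^2 + Dx^4  (order 4).
h: a_k = 0, 34, 0, -353/3, 0, 8177/60, 0, -198593/2520, …
ICs: h(0) = 0, h′(0) = 34, h′′(0) = 0, h′′′(0) = -706.

f: a_k = -1, 0, 8, 0, -32/3, 0, 256/45, 0, …
g: a_k = 2, 0, -1, 0, 1/12, 0, -1/360, 0, …
L₀ := L_f ⊗_s L_g (sym. prod.), ord ≤ 4.
h₀' ⇒ L via d/dx closure of L₀.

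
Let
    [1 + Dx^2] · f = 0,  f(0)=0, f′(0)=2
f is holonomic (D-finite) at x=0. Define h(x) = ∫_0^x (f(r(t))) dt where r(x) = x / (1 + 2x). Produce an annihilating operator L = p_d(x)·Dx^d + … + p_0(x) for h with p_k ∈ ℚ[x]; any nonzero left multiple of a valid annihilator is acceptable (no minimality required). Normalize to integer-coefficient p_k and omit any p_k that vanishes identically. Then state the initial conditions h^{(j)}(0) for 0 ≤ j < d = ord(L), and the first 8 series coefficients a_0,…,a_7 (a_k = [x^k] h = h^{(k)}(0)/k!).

L = Dx + (4 + 24·x + 48·x^2 + 32·x^3)·Dx^2 + (1 + 8·x + 24·x^2 + 32·x^3 + 16·x^4)·Dx^3  (order 3).
h: a_k = 0, 0, 1, -4/3, 23/12, -14/5, 1441/360, -75/14, …
ICs: h(0) = 0, h′(0) = 0, h′′(0) = 2.

f: a_k = 0, 2, 0, -1/3, 0, 1/60, 0, -1/2520, …
h₀=f(r): pull back L_f along r ⇒ L₀.
Integrate: L := L₀·Dx.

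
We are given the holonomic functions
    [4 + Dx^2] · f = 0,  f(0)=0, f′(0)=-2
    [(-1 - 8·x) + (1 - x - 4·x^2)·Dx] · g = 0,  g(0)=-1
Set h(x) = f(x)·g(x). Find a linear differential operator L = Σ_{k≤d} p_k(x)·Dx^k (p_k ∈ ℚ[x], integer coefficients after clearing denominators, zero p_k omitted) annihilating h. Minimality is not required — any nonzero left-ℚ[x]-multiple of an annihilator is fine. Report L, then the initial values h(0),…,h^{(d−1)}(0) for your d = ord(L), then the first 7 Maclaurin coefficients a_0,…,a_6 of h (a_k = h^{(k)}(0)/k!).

f: a_k = 0, -2, 0, 4/3, 0, -4/15, 0, …
g: a_k = -1, -1, -5, -9, -29, -65, -181, …
Product ⇒ symmetric product L₀, ord ≤ 2.
L = (4 + 4·x + 16·x^2) + (2 + 16·x)·Dx + (-1 + x + 4·x^2)·Dx^2  (order 2).
h: a_k = 0, 2, 2, 26/3, 50/3, 258/5, 1774/15, …
ICs: h(0) = 0, h′(0) = 2.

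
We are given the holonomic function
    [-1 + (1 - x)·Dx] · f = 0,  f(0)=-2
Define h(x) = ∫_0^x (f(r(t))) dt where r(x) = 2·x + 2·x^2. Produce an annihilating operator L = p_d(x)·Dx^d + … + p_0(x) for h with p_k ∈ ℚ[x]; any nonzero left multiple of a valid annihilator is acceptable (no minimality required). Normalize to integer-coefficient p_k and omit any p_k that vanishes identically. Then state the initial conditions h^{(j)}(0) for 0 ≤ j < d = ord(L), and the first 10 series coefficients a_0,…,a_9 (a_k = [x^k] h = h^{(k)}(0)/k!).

L = (2 + 4·x)·Dx + (-1 + 2·x + 2·x^2)·Dx^2  (order 2).
h: a_k = 0, -2, -2, -4, -8, -88/5, -40, -656/7, -224, -544, …
ICs: h(0) = 0, h′(0) = -2.

f: a_k = -2, -2, -2, -2, -2, -2, -2, -2, -2, -2, …
L₀ from L_f via x↦r, Dx↦r'^{-1}Dx.
h=∫h₀ ⇒ L = L₀·Dx.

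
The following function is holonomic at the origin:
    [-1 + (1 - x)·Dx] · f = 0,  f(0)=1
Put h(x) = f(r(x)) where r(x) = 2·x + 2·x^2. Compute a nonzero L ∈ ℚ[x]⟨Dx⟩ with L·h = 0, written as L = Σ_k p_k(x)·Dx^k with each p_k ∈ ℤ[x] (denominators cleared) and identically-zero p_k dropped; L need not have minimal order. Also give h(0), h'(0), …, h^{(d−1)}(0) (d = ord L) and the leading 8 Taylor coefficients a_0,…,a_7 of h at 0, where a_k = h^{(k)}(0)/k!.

L = (2 + 4·x) + (-1 + 2·x + 2·x^2)·Dx  (order 1).
h: a_k = 1, 2, 6, 16, 44, 120, 328, 896, …
ICs: h(0) = 1.

f: a_k = 1, 1, 1, 1, 1, 1, 1, 1, …
f∘r: x↦r, Dx↦Dx/r' in L_f ⇒ L₀.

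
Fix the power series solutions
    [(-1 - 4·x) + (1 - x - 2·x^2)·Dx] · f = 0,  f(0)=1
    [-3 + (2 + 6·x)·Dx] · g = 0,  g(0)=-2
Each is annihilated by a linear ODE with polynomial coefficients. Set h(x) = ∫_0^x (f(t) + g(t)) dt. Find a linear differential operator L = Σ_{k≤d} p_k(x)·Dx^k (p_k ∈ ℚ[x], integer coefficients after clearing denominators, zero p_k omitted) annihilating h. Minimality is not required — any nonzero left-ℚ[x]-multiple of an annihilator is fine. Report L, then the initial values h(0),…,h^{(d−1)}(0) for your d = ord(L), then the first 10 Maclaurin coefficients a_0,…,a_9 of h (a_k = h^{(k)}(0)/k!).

L = (-45 - 207·x - 306·x^2 - 360·x^3)·Dx + (33 + 174·x + 573·x^2 + 1044·x^3 + 900·x^4)·Dx^2 + (2 - 30·x - 138·x^2 + 38·x^3 + 504·x^4 + 360·x^5)·Dx^3  (order 3).
h: a_k = 0, -1, -1, 7/4, 13/32, 1109/320, 329/256, 37325/3584, 14869/8192, 624037/16384, …
ICs: h(0) = 0, h′(0) = -1, h′′(0) = -2.

f: a_k = 1, 1, 3, 5, 11, 21, 43, 85, 171, 341, …
g: a_k = -2, -3, 9/4, -27/8, 405/64, -1701/128, 15309/512, -72171/1024, 2814669/16384, -14073345/32768, …
L₀ := lclm(L_f,L_g); ord L₀ ≤ 1+1.
h=∫₀ˣh₀: take L = L₀·Dx.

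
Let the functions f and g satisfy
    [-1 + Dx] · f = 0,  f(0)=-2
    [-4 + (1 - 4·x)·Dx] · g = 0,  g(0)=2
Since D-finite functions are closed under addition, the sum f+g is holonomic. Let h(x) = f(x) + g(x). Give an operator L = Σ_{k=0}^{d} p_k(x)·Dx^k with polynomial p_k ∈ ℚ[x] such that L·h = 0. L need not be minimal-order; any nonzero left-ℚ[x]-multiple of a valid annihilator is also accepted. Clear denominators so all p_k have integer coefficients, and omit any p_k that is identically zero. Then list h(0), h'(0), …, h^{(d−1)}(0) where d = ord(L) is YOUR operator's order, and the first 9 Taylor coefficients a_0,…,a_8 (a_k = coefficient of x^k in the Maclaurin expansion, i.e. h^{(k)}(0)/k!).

f: a_k = -2, -2, -1, -1/3, -1/12, -1/60, -1/360, -1/2520, -1/20160, …
g: a_k = 2, 8, 32, 128, 512, 2048, 8192, 32768, 131072, …
L₀ := lclm(L_f,L_g); ord L₀ ≤ 1+1.
L = (28 + 16·x) + (-31 - 8·x + 16·x^2)·Dx + (3 - 8·x - 16·x^2)·Dx^2  (order 2).
h: a_k = 0, 6, 31, 383/3, 6143/12, 122879/60, 2949119/360, 82575359/2520, 2642411519/20160, …
ICs: h(0) = 0, h′(0) = 6.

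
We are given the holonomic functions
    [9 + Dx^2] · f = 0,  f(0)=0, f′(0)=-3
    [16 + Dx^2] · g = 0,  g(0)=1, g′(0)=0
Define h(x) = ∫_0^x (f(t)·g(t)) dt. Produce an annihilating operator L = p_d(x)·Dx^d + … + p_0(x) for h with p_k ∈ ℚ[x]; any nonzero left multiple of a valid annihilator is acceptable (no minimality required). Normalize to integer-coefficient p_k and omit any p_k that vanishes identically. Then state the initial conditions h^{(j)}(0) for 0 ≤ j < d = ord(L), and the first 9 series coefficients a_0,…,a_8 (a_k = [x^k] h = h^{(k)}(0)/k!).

f: a_k = 0, -3, 0, 9/2, 0, -81/40, 0, 243/560, 0, …
g: a_k = 1, 0, -8, 0, 32/3, 0, -256/45, 0, 512/315, …
Product ⇒ symmetric product L₀, ord ≤ 4.
∫: right-multiply L₀ by Dx.
L = 49·Dx + 50·Dx^3 + Dx^5  (order 5).
h: a_k = 0, 0, -3/2, 0, 57/8, 0, -2801/240, 0, 137257/13440, …
ICs: h(0) = 0, h′(0) = 0, h′′(0) = -3, h′′′(0) = 0, h′′′′(0) = 171.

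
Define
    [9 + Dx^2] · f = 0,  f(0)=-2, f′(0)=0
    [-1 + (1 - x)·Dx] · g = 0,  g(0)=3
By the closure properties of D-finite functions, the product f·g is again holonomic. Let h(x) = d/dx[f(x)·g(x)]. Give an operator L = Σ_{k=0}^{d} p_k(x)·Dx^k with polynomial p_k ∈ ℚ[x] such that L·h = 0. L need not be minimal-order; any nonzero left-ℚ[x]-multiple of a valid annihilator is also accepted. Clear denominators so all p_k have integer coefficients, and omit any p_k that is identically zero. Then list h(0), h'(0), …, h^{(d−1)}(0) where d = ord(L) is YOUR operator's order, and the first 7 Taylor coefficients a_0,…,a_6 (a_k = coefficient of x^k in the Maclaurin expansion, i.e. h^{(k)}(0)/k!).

L = (7 - 18·x + 9·x^2) + (-2 + 2·x)·Dx + (1 - 2·x + x^2)·Dx^2  (order 2).
h: a_k = -6, 42, 63, 3, 15/4, 819/20, 1911/40, …
ICs: h(0) = -6, h′(0) = 42.

f: a_k = -2, 0, 9, 0, -27/4, 0, 81/40, …
g: a_k = 3, 3, 3, 3, 3, 3, 3, …
h₀=f·g: eliminate ⇒ L₀, order ≤ 2·1.
h₀' ⇒ L via d/dx closure of L₀.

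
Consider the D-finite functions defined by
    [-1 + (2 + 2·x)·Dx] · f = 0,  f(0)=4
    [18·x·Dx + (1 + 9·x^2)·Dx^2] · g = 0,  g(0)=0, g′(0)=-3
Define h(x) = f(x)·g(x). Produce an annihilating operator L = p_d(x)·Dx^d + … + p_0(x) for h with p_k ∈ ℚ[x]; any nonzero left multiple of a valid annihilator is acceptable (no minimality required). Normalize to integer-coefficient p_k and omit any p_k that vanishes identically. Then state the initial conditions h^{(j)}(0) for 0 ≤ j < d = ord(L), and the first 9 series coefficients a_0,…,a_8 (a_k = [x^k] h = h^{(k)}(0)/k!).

f: a_k = 4, 2, -1/2, 1/4, -5/32, 7/64, -21/256, 33/512, -429/8192, …
g: a_k = 0, -3, 0, 9, 0, -243/5, 0, 2187/7, 0, …
h₀=f·g: eliminate ⇒ L₀, order ≤ 1·2.
L = (3 - 36·x - 9·x^2) + (-4 + 68·x + 108·x^2 + 36·x^3)·Dx + (4 + 8·x + 40·x^2 + 72·x^3 + 36·x^4)·Dx^2  (order 2).
h: a_k = 0, -12, -6, 75/2, 69/4, -31749/160, -30489/320, 11404773/8960, 10993887/17920, …
ICs: h(0) = 0, h′(0) = -12.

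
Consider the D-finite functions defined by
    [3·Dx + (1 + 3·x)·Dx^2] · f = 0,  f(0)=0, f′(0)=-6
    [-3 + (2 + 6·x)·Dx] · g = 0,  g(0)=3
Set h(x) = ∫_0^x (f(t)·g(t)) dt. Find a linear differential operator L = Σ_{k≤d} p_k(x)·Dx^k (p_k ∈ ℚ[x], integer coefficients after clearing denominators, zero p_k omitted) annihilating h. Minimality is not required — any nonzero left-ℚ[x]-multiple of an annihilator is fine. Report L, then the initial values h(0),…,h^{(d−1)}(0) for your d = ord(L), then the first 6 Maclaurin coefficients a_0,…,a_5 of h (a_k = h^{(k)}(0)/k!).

L = 9·Dx + (4 + 24·x + 36·x^2)·Dx^3  (order 3).
h: a_k = 0, 0, -9, 0, 27/16, -81/20, …
ICs: h(0) = 0, h′(0) = 0, h′′(0) = -18.

f: a_k = 0, -6, 9, -18, 81/2, -486/5, …
g: a_k = 3, 9/2, -27/8, 81/16, -1215/128, 5103/256, …
Product ⇒ symmetric product L₀, ord ≤ 2.
h=∫₀ˣh₀: take L = L₀·Dx.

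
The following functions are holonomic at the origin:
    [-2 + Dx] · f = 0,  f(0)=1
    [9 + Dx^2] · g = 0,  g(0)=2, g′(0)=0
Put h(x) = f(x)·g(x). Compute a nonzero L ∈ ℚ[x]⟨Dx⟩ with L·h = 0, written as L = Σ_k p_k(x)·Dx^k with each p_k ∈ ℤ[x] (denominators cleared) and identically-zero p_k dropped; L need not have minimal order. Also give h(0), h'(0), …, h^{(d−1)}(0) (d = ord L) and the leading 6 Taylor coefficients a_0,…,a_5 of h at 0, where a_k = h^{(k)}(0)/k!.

L = 13 - 4·Dx + Dx^2  (order 2).
h: a_k = 2, 4, -5, -46/3, -119/12, 61/30, …
ICs: h(0) = 2, h′(0) = 4.

f: a_k = 1, 2, 2, 4/3, 2/3, 4/15, …
g: a_k = 2, 0, -9, 0, 27/4, 0, …
Product ⇒ symmetric product L₀, ord ≤ 2.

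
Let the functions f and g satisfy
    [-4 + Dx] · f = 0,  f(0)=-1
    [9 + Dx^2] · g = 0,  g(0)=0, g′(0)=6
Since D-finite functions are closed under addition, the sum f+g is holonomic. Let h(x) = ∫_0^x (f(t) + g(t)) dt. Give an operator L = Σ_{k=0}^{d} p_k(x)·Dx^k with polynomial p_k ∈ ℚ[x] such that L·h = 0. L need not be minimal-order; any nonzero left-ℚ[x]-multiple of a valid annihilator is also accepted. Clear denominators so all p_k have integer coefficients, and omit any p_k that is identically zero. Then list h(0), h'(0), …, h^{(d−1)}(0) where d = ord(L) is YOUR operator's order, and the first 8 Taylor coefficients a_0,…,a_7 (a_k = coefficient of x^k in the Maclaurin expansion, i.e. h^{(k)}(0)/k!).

L = -36·Dx + 9·Dx^2 - 4·Dx^3 + Dx^4  (order 4).
h: a_k = 0, -1, 1, -8/3, -59/12, -32/15, -269/360, -256/315, …
ICs: h(0) = 0, h′(0) = -1, h′′(0) = 2, h′′′(0) = -16.

f: a_k = -1, -4, -8, -32/3, -32/3, -128/15, -256/45, -1024/315, …
g: a_k = 0, 6, 0, -9, 0, 81/20, 0, -243/280, …
Sum ⇒ L₀ = lclm(L_f,L_g) in ℚ(x)⟨Dx⟩.
∫: right-multiply L₀ by Dx.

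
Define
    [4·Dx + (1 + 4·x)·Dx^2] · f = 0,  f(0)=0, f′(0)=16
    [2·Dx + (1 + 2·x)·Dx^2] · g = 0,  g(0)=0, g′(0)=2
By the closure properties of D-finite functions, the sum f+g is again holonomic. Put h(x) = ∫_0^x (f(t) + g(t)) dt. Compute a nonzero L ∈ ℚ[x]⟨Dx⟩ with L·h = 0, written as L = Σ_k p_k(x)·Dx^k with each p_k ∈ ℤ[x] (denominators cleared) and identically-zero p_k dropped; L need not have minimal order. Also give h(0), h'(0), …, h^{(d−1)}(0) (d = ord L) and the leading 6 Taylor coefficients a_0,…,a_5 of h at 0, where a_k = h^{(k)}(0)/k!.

L = 16·Dx^2 + (12 + 32·x)·Dx^3 + (1 + 6·x + 8·x^2)·Dx^4  (order 4).
h: a_k = 0, 0, 9, -34/3, 22, -52, …
ICs: h(0) = 0, h′(0) = 0, h′′(0) = 18, h′′′(0) = -68.

f: a_k = 0, 16, -32, 256/3, -256, 4096/5, …
g: a_k = 0, 2, -2, 8/3, -4, 32/5, …
h₀=f+g: left-lcm gives L₀, ord ≤ 4.
h=∫₀ˣh₀: take L = L₀·Dx.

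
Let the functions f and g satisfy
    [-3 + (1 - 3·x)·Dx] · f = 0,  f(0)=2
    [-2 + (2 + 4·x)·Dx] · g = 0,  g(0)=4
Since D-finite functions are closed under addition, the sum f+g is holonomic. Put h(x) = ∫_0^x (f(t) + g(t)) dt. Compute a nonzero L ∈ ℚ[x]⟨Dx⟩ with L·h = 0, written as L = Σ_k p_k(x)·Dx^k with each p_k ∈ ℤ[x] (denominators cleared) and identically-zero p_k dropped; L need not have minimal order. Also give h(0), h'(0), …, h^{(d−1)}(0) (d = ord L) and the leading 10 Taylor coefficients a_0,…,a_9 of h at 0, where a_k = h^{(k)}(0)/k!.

L = (-42 - 54·x)·Dx + (38 + 132·x + 162·x^2)·Dx^2 + (-4 - 14·x + 42·x^2 + 108·x^3)·Dx^3  (order 3).
h: a_k = 0, 6, 5, 16/3, 14, 319/10, 979/12, 5811/28, 17529/32, 139825/96, …
ICs: h(0) = 0, h′(0) = 6, h′′(0) = 10.

f: a_k = 2, 6, 18, 54, 162, 486, 1458, 4374, 13122, 39366, …
g: a_k = 4, 4, -2, 2, -5/2, 7/2, -21/4, 33/4, -429/32, 715/32, …
f+g: L₀ = lclm(L_f,L_g), ord ≤ 1+1.
Integrate: L := L₀·Dx.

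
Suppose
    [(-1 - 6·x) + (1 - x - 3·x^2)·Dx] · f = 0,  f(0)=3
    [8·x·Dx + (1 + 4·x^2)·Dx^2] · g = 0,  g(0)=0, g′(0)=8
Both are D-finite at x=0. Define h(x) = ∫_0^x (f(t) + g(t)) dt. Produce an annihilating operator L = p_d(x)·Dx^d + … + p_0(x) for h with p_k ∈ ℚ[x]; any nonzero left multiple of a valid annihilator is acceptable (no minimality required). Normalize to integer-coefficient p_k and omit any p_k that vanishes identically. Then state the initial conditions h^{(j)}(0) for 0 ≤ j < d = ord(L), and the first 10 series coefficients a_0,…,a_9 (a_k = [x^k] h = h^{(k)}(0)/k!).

f: a_k = 3, 3, 12, 21, 57, 120, 291, 651, 1524, 3477, …
g: a_k = 0, 8, 0, -32/3, 0, 128/5, 0, -512/7, 0, 2048/9, …
h₀=f+g: left-lcm gives L₀, ord ≤ 3.
∫: right-multiply L₀ by Dx.
L = (-32 + 128·x + 1488·x^2 + 2880·x^3 + 8424·x^4 + 2592·x^6)·Dx^2 + (25 + 160·x + 214·x^2 + 1188·x^3 + 2628·x^4 + 6264·x^5 + 432·x^6 + 2592·x^7)·Dx^3 + (-4 - 9·x - 54·x^2 + 66·x^3 + x^4 + 444·x^5 + 720·x^6 + 144·x^7 + 432·x^8)·Dx^4  (order 4).
h: a_k = 0, 3, 11/2, 4, 31/12, 57/5, 364/15, 291/7, 4045/56, 508/3, …
ICs: h(0) = 0, h′(0) = 3, h′′(0) = 11, h′′′(0) = 24.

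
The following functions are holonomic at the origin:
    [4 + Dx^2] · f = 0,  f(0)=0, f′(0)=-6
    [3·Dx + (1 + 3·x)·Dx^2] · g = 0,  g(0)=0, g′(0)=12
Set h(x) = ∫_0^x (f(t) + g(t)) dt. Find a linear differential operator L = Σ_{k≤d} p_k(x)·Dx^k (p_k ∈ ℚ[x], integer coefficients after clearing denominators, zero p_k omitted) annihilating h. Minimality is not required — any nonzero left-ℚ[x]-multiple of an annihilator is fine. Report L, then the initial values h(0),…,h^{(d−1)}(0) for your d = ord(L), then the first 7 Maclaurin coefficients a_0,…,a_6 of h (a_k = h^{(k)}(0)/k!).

L = (348 + 144·x + 216·x^2)·Dx^2 + (44 + 180·x + 216·x^2 + 216·x^3)·Dx^3 + (87 + 36·x + 54·x^2)·Dx^4 + (11 + 45·x + 54·x^2 + 54·x^3)·Dx^5  (order 5).
h: a_k = 0, 0, 3, -6, 10, -81/5, 484/15, …
ICs: h(0) = 0, h′(0) = 0, h′′(0) = 6, h′′′(0) = -36, h′′′′(0) = 240.

f: a_k = 0, -6, 0, 4, 0, -4/5, 0, …
g: a_k = 0, 12, -18, 36, -81, 972/5, -486, …
h₀=f+g: left-lcm gives L₀, ord ≤ 4.
h=∫h₀ ⇒ L = L₀·Dx.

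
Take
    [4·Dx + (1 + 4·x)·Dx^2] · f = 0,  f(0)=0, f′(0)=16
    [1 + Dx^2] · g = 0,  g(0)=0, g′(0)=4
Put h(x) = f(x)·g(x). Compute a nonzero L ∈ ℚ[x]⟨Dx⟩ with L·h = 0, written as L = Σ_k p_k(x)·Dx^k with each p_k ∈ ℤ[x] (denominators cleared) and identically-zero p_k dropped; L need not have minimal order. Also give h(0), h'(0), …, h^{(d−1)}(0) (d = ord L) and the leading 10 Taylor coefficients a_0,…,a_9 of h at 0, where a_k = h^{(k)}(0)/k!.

f: a_k = 0, 16, -32, 256/3, -256, 4096/5, -8192/3, 65536/7, -32768, 1048576/9, …
g: a_k = 0, 4, 0, -2/3, 0, 1/30, 0, -1/1260, 0, 1/90720, …
Product ⇒ symmetric product L₀, ord ≤ 4.
L = (-147 - 144·x - 224·x^2 + 256·x^3 + 256·x^4) + (-56 - 160·x + 384·x^2 + 512·x^3)·Dx + (-150 - 160·x - 192·x^2 + 512·x^3 + 512·x^4)·Dx^2 + (-56 - 160·x + 384·x^2 + 512·x^3)·Dx^3 + (-3 - 16·x + 32·x^2 + 256·x^3 + 256·x^4)·Dx^4  (order 4).
h: a_k = 0, 0, 64, -128, 992/3, -3008/3, 28984/9, -161296/15, 2325068/63, -8143384/63, …
ICs: h(0) = 0, h′(0) = 0, h′′(0) = 128, h′′′(0) = -768.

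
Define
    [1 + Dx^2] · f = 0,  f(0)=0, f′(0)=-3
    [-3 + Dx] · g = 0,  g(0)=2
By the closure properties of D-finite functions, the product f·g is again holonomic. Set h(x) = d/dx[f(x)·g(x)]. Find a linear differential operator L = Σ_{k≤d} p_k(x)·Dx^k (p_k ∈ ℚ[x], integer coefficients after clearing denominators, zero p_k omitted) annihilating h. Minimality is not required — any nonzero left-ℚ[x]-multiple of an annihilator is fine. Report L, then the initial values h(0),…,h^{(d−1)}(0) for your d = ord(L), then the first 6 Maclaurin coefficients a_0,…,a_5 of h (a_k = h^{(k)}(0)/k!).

f: a_k = 0, -3, 0, 1/2, 0, -1/40, …
g: a_k = 2, 6, 9, 9, 27/4, 81/20, …
f·g: L₀ = L_f ⊗_s L_g, ord ≤ 2·1.
Derive L from L₀ (diff closure).
L = 10 - 6·Dx + Dx^2  (order 2).
h: a_k = -6, -36, -78, -96, -79, -234/5, …
ICs: h(0) = -6, h′(0) = -36.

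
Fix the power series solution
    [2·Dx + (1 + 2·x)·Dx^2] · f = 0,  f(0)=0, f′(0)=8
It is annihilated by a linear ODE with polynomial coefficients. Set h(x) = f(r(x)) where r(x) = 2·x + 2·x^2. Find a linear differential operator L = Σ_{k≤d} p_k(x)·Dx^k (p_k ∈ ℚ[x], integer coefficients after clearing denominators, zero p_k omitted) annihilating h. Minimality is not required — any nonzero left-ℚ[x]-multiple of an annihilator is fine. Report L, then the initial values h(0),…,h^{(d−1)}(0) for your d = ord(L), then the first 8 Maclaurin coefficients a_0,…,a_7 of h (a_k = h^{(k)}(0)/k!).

L = 2·Dx + (1 + 2·x)·Dx^2  (order 2).
h: a_k = 0, 16, -16, 64/3, -32, 256/5, -256/3, 1024/7, …
ICs: h(0) = 0, h′(0) = 16.

f: a_k = 0, 8, -8, 32/3, -16, 128/5, -128/3, 512/7, …
f∘r: x↦r, Dx↦Dx/r' in L_f ⇒ L₀.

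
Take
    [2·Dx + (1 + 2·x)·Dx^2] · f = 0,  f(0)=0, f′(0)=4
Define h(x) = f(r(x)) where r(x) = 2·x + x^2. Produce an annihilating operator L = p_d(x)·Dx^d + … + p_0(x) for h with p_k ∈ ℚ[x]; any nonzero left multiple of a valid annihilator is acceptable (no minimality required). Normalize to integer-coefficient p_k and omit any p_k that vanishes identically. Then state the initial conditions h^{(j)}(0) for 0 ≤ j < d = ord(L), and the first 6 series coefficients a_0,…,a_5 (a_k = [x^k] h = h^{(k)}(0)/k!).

f: a_k = 0, 4, -4, 16/3, -8, 64/5, …
L₀ from L_f via x↦r, Dx↦r'^{-1}Dx.
L = (3 + 4·x + 2·x^2)·Dx + (1 + 5·x + 6·x^2 + 2·x^3)·Dx^2  (order 2).
h: a_k = 0, 8, -12, 80/3, -68, 928/5, …
ICs: h(0) = 0, h′(0) = 8.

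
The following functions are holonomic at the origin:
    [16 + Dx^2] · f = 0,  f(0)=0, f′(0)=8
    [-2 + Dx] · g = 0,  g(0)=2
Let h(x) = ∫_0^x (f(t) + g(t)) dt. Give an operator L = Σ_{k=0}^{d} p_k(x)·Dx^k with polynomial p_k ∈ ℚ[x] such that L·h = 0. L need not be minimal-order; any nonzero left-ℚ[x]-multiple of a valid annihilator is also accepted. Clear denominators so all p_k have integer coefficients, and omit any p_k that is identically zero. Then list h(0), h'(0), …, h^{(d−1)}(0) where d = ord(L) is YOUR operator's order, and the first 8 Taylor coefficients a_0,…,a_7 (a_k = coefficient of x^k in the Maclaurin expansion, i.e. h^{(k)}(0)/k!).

L = -32·Dx + 16·Dx^2 - 2·Dx^3 + Dx^4  (order 4).
h: a_k = 0, 2, 6, 4/3, -14/3, 4/15, 44/15, 8/315, …
ICs: h(0) = 0, h′(0) = 2, h′′(0) = 12, h′′′(0) = 8.

f: a_k = 0, 8, 0, -64/3, 0, 256/15, 0, -2048/315, …
g: a_k = 2, 4, 4, 8/3, 4/3, 8/15, 8/45, 16/315, …
Weyl lclm of L_f,L_g ⇒ L₀ (ord ≤ 3).
h=∫h₀ ⇒ L = L₀·Dx.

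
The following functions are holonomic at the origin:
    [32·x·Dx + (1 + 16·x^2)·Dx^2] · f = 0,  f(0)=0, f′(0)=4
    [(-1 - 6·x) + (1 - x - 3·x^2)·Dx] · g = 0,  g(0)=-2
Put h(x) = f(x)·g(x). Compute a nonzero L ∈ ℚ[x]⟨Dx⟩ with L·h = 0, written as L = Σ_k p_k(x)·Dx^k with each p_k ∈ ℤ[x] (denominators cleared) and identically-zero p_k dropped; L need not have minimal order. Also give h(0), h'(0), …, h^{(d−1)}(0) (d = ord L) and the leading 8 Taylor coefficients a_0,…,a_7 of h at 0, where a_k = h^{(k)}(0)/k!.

L = (6 + 32·x + 288·x^2) + (2 - 20·x + 64·x^2 + 288·x^3)·Dx + (-1 + x - 13·x^2 + 16·x^3 + 48·x^4)·Dx^2  (order 2).
h: a_k = 0, -8, -8, 32/3, -40/3, -5864/15, -6464/15, 323128/105, …
ICs: h(0) = 0, h′(0) = -8.

f: a_k = 0, 4, 0, -64/3, 0, 1024/5, 0, -16384/7, …
g: a_k = -2, -2, -8, -14, -38, -80, -194, -434, …
Product ⇒ symmetric product L₀, ord ≤ 2.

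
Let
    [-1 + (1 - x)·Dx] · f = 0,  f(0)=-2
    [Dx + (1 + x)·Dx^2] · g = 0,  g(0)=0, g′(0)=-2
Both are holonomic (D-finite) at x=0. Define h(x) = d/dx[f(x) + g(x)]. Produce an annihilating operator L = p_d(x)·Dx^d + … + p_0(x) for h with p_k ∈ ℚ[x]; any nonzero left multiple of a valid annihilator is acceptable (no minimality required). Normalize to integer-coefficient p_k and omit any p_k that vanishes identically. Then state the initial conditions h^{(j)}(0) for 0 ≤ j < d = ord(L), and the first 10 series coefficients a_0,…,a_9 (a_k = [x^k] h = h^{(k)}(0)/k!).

L = (10 + 2·x) + (4 + 16·x + 4·x^2)·Dx + (-3 - x + 3·x^2 + x^3)·Dx^2  (order 2).
h: a_k = -4, -2, -8, -6, -12, -10, -16, -14, -20, -18, …
ICs: h(0) = -4, h′(0) = -2.

f: a_k = -2, -2, -2, -2, -2, -2, -2, -2, -2, -2, …
g: a_k = 0, -2, 1, -2/3, 1/2, -2/5, 1/3, -2/7, 1/4, -2/9, …
L₀ := lclm(L_f,L_g); ord L₀ ≤ 1+2.
Derive L from L₀ (diff closure).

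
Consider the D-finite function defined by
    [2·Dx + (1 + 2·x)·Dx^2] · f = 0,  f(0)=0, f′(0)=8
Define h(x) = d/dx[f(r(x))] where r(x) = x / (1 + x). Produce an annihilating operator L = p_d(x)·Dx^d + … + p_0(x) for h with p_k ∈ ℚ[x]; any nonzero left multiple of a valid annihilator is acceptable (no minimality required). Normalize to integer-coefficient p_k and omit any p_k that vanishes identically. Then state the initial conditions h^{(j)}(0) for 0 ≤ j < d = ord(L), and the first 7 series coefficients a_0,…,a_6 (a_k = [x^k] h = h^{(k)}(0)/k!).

L = (4 + 6·x) + (1 + 4·x + 3·x^2)·Dx  (order 1).
h: a_k = 8, -32, 104, -320, 968, -2912, 8744, …
ICs: h(0) = 8.

f: a_k = 0, 8, -8, 32/3, -16, 128/5, -128/3, …
L₀ from L_f via x↦r, Dx↦r'^{-1}Dx.
Differentiate: ansatz ord ≤ ord L₀ ⇒ L.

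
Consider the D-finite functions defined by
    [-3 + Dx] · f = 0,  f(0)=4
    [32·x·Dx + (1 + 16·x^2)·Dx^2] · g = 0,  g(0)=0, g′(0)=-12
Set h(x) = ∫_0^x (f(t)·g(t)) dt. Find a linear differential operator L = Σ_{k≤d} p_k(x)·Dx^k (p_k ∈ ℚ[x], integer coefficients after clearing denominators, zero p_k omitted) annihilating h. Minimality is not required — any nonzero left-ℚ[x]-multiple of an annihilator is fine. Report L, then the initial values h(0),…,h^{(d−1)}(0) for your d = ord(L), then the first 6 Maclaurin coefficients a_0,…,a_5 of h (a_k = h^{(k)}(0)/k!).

L = (9 - 96·x + 144·x^2)·Dx + (-6 + 32·x - 96·x^2)·Dx^2 + (1 + 16·x^2)·Dx^3  (order 3).
h: a_k = 0, 0, -24, -48, 10, 552/5, …
ICs: h(0) = 0, h′(0) = 0, h′′(0) = -48.

f: a_k = 4, 12, 18, 18, 27/2, 81/10, …
g: a_k = 0, -12, 0, 64, 0, -3072/5, …
f·g: L₀ = L_f ⊗_s L_g, ord ≤ 1·2.
h=∫h₀ ⇒ L = L₀·Dx.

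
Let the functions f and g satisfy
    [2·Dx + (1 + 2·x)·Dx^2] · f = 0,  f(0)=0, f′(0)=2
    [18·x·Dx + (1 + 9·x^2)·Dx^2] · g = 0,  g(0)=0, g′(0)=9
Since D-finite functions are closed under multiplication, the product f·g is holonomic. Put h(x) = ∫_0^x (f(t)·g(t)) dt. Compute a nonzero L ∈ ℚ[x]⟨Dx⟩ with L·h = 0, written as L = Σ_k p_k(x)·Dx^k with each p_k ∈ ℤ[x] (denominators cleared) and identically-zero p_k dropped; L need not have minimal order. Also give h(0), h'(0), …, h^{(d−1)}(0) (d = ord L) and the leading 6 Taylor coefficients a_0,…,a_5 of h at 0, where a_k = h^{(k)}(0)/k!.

L = (792 + 3024·x + 22680·x^2 + 102384·x^3 + 174960·x^4 + 151632·x^5 + 104976·x^7)·Dx^2 + (332 + 4752·x + 28908·x^2 + 127008·x^3 + 351216·x^4 + 542376·x^5 + 408240·x^6 + 157464·x^7 + 367416·x^8)·Dx^3 + (44 + 916·x + 6696·x^2 + 27252·x^3 + 85860·x^4 + 193428·x^5 + 279936·x^6 + 224532·x^7 + 157464·x^8 + 209952·x^9)·Dx^4 + (10 + 76·x + 418·x^2 + 1728·x^3 + 5391·x^4 + 12960·x^5 + 24948·x^6 + 34992·x^7 + 29889·x^8 + 26244·x^9 + 26244·x^10)·Dx^5  (order 5).
h: a_k = 0, 0, 0, 6, -9/2, -6, …
ICs: h(0) = 0, h′(0) = 0, h′′(0) = 0, h′′′(0) = 36, h′′′′(0) = -108.

f: a_k = 0, 2, -2, 8/3, -4, 32/5, …
g: a_k = 0, 9, 0, -27, 0, 729/5, …
Sym-product of L_f,L_g gives L₀ (≤ ord 4).
Integrate: L := L₀·Dx.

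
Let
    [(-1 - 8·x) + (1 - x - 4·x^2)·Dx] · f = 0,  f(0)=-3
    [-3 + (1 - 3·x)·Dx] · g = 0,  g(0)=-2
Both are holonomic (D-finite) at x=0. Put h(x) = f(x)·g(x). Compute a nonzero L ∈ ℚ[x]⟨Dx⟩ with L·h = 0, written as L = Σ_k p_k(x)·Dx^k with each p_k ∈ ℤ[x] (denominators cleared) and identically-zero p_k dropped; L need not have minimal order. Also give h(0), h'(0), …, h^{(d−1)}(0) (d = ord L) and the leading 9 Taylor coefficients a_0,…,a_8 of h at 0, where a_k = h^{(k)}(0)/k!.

L = (-4 - 2·x + 36·x^2) + (1 - 4·x - x^2 + 12·x^3)·Dx  (order 1).
h: a_k = 6, 24, 102, 360, 1254, 4152, 13542, 43272, 136806, …
ICs: h(0) = 6.

f: a_k = -3, -3, -15, -27, -87, -195, -543, -1323, -3495, …
g: a_k = -2, -6, -18, -54, -162, -486, -1458, -4374, -13122, …
Sym-product of L_f,L_g gives L₀ (≤ ord 1).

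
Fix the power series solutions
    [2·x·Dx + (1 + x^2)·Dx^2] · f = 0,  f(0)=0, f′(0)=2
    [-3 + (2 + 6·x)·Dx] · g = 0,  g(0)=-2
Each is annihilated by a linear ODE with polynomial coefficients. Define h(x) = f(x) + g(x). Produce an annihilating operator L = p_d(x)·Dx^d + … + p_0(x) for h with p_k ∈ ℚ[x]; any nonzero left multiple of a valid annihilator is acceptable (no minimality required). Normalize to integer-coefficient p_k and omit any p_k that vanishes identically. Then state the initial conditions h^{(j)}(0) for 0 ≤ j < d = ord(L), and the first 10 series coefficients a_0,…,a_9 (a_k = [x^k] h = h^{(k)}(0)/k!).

L = (-12 - 90·x + 36·x^2 + 54·x^3)·Dx + (-35 - 48·x - 102·x^2 + 144·x^3 + 189·x^4)·Dx^2 + (-6 - 10·x + 36·x^2 + 44·x^3 + 42·x^4 + 54·x^5)·Dx^3  (order 3).
h: a_k = -2, -1, 9/4, -97/24, 405/64, -8249/640, 15309/512, -507245/7168, 2814669/16384, -126594569/294912, …
ICs: h(0) = -2, h′(0) = -1, h′′(0) = 9/2.

f: a_k = 0, 2, 0, -2/3, 0, 2/5, 0, -2/7, 0, 2/9, …
g: a_k = -2, -3, 9/4, -27/8, 405/64, -1701/128, 15309/512, -72171/1024, 2814669/16384, -14073345/32768, …
Sum ⇒ L₀ = lclm(L_f,L_g) in ℚ(x)⟨Dx⟩.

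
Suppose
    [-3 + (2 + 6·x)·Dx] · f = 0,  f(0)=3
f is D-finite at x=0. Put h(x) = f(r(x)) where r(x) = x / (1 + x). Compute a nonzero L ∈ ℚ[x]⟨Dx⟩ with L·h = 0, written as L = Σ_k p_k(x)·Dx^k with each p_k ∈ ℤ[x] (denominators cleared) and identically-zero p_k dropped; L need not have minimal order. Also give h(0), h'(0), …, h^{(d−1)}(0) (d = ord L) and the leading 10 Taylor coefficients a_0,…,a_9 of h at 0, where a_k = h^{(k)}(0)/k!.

f: a_k = 3, 9/2, -27/8, 81/16, -1215/128, 5103/256, -45927/1024, 216513/2048, -8444007/32768, 42220035/65536, …
L₀ from L_f via x↦r, Dx↦r'^{-1}Dx.
L = -3 + (2 + 10·x + 8·x^2)·Dx  (order 1).
h: a_k = 3, 9/2, -63/8, 261/16, -5031/128, 27207/256, -318915/1024, 1975005/2048, -101709495/32768, 673558515/65536, …
ICs: h(0) = 3.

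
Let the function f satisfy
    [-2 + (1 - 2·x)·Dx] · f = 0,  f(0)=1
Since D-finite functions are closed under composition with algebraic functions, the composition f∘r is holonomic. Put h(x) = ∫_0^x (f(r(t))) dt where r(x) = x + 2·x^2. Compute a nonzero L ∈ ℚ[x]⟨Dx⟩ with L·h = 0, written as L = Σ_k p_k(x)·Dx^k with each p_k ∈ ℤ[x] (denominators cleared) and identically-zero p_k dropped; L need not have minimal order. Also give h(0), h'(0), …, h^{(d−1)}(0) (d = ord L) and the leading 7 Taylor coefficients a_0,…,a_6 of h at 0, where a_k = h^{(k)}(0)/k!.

f: a_k = 1, 2, 4, 8, 16, 32, 64, …
Change of var in L_f (x↦r) gives L₀.
h=∫₀ˣh₀: take L = L₀·Dx.
L = (2 + 8·x)·Dx + (-1 + 2·x + 4·x^2)·Dx^2  (order 2).
h: a_k = 0, 1, 1, 8/3, 6, 16, 128/3, …
ICs: h(0) = 0, h′(0) = 1.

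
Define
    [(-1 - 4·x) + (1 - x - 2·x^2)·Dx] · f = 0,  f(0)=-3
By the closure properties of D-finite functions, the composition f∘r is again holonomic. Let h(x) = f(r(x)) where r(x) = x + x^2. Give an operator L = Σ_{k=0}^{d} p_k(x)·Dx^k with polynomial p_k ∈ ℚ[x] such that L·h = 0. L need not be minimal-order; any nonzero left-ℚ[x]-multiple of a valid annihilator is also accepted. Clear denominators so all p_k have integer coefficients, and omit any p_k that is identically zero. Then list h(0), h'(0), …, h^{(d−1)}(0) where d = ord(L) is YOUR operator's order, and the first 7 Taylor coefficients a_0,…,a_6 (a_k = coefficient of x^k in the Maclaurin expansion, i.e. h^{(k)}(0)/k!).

f: a_k = -3, -3, -9, -15, -33, -63, -129, …
Change of var in L_f (x↦r) gives L₀.
L = (1 + 6·x + 12·x^2 + 8·x^3) + (-1 + x + 3·x^2 + 4·x^3 + 2·x^4)·Dx  (order 1).
h: a_k = -3, -3, -12, -33, -87, -240, -657, …
ICs: h(0) = -3.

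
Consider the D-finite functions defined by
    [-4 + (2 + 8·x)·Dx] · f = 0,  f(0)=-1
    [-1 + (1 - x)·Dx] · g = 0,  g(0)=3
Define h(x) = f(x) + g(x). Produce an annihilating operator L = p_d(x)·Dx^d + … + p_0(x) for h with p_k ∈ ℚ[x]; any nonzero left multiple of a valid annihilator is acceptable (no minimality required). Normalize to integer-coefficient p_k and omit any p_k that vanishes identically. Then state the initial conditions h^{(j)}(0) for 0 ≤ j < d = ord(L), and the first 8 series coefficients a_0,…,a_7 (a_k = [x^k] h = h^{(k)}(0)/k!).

f: a_k = -1, -2, 2, -4, 10, -28, 84, -264, …
g: a_k = 3, 3, 3, 3, 3, 3, 3, 3, …
f+g: L₀ = lclm(L_f,L_g), ord ≤ 1+1.
L = (8 + 12·x) + (-6 - 8·x - 36·x^2)·Dx + (-1 + 3·x + 22·x^2 - 24·x^3)·Dx^2  (order 2).
h: a_k = 2, 1, 5, -1, 13, -25, 87, -261, …
ICs: h(0) = 2, h′(0) = 1.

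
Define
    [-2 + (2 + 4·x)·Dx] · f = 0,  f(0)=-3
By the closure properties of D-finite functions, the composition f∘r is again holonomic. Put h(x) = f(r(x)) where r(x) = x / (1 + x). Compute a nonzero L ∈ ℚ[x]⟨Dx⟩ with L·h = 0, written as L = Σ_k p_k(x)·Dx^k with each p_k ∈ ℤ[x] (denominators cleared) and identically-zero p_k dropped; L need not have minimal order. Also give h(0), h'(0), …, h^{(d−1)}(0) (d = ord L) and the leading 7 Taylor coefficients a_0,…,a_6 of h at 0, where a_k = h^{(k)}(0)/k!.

L = -1 + (1 + 4·x + 3·x^2)·Dx  (order 1).
h: a_k = -3, -3, 9/2, -15/2, 111/8, -225/8, 981/16, …
ICs: h(0) = -3.

f: a_k = -3, -3, 3/2, -3/2, 15/8, -21/8, 63/16, …
Change of var in L_f (x↦r) gives L₀.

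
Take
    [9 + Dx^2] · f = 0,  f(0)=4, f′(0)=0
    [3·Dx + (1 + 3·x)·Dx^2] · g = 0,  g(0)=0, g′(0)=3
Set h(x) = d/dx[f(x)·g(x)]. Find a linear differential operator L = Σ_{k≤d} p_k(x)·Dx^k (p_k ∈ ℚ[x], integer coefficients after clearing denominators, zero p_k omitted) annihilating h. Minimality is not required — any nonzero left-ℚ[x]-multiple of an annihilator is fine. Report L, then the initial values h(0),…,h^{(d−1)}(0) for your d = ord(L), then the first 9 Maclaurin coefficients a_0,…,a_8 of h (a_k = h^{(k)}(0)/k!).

f: a_k = 4, 0, -18, 0, 27/2, 0, -81/20, 0, 729/1120, …
g: a_k = 0, 3, -9/2, 9, -81/4, 243/5, -243/2, 2187/7, -6561/8, …
Product ⇒ symmetric product L₀, ord ≤ 4.
h=h₀': d/dx-closure on L₀ ⇒ L.
L = (-675 - 3564·x - 10206·x^2 + 8748·x^3 + 94041·x^4 + 157464·x^5 + 78732·x^6) + (-216 - 864·x + 1620·x^2 + 14580·x^3 + 29160·x^4 + 17496·x^5)·Dx + (-84 - 396·x - 378·x^2 + 5832·x^3 + 23814·x^4 + 34992·x^5 + 17496·x^6)·Dx^2 + (-24 - 96·x + 180·x^2 + 1620·x^3 + 3240·x^4 + 1944·x^5)·Dx^3 + (-1 + 84·x^2 + 540·x^3 + 1485·x^4 + 1944·x^5 + 972·x^6)·Dx^4  (order 4).
h: a_k = 12, -36, -54, 0, 729/2, -2187/2, 67797/20, -53946/5, 7551711/224, …
ICs: h(0) = 12, h′(0) = -36, h′′(0) = -108, h′′′(0) = 0.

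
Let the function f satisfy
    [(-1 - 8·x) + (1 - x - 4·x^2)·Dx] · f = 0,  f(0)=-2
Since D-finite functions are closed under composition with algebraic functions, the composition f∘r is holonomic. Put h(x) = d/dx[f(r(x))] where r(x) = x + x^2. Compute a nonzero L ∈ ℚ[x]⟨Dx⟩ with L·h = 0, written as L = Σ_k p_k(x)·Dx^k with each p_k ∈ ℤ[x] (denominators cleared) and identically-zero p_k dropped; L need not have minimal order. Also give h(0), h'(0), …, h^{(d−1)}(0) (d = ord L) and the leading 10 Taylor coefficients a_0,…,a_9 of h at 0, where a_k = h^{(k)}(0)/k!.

f: a_k = -2, -2, -10, -18, -58, -130, -362, -882, -2330, -5858, …
L₀ from L_f via x↦r, Dx↦r'^{-1}Dx.
Derive L from L₀ (diff closure).
L = (12 + 78·x + 246·x^2 + 656·x^3 + 1128·x^4 + 960·x^5 + 320·x^6) + (-1 - 9·x - 9·x^2 + 66·x^3 + 220·x^4 + 312·x^5 + 224·x^6 + 64·x^7)·Dx  (order 1).
h: a_k = -2, -24, -114, -488, -2080, -8268, -32102, -122336, -458190, -1695700, …
ICs: h(0) = -2.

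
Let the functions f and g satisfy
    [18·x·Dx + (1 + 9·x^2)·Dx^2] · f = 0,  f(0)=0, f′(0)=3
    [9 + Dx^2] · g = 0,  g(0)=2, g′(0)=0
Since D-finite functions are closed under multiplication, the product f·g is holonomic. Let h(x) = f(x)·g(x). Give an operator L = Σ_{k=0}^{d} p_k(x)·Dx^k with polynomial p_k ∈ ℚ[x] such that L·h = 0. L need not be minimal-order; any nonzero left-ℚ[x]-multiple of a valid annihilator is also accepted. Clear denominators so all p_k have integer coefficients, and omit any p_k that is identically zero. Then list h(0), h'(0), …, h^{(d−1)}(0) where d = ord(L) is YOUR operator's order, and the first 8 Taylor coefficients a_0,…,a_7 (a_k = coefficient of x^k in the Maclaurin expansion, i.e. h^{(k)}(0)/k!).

L = (810 + 18954·x^2 + 72171·x^4 + 236196·x^6 + 531441·x^8) + (972·x + 14580·x^3 + 78732·x^5 + 236196·x^7)·Dx + (108 + 2592·x^2 + 13122·x^4 + 52488·x^6 + 118098·x^8)·Dx^2 + (108·x + 1620·x^3 + 8748·x^5 + 26244·x^7)·Dx^3 + (2 + 54·x^2 + 567·x^4 + 2916·x^6 + 6561·x^8)·Dx^4  (order 4).
h: a_k = 0, 6, 0, -45, 0, 3969/20, 0, -316143/280, …
ICs: h(0) = 0, h′(0) = 6, h′′(0) = 0, h′′′(0) = -270.

f: a_k = 0, 3, 0, -9, 0, 243/5, 0, -2187/7, …
g: a_k = 2, 0, -9, 0, 27/4, 0, -81/40, 0, …
h₀=f·g: eliminate ⇒ L₀, order ≤ 2·2.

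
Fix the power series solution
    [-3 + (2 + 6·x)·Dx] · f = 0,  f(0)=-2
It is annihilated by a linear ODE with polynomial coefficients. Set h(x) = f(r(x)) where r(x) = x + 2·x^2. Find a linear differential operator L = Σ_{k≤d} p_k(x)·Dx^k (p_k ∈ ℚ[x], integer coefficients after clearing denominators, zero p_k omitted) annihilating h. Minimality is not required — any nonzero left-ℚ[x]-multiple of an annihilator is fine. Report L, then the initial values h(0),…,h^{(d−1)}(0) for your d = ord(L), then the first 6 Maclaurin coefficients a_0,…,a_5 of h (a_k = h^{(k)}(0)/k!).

L = (-3 - 12·x) + (2 + 6·x + 12·x^2)·Dx  (order 1).
h: a_k = -2, -3, -15/4, 45/8, -315/64, -405/128, …
ICs: h(0) = -2.

f: a_k = -2, -3, 9/4, -27/8, 405/64, -1701/128, …
Change of var in L_f (x↦r) gives L₀.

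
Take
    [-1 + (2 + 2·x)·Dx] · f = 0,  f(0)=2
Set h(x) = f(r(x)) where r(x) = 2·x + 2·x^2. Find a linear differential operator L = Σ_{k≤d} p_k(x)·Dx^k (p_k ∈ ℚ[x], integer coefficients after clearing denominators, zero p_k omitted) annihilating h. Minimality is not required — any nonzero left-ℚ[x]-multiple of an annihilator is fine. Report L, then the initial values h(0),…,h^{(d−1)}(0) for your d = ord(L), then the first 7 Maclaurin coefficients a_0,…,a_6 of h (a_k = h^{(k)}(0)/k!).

L = (-1 - 2·x) + (1 + 2·x + 2·x^2)·Dx  (order 1).
h: a_k = 2, 2, 1, -1, 3/4, -1/4, -3/8, …
ICs: h(0) = 2.

f: a_k = 2, 1, -1/4, 1/8, -5/64, 7/128, -21/512, …
Substitute x→r, Dx→(1/r')Dx; clear ⇒ L₀.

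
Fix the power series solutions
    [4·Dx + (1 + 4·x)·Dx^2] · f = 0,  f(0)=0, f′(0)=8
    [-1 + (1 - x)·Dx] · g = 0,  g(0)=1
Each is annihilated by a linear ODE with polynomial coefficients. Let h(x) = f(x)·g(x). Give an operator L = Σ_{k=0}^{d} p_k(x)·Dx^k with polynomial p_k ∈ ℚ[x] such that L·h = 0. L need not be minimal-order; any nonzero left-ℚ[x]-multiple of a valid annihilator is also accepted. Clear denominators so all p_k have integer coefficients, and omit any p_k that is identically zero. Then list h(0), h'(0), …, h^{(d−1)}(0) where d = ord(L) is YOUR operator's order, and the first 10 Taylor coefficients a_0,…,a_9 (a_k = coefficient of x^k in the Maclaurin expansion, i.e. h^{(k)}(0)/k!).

L = 4 + (-2 + 12·x)·Dx + (-1 - 3·x + 4·x^2)·Dx^2  (order 2).
h: a_k = 0, 8, -8, 104/3, -280/3, 4744/15, -15736/15, 381368/105, -1338952/105, 14333224/315, …
ICs: h(0) = 0, h′(0) = 8.

f: a_k = 0, 8, -16, 128/3, -128, 2048/5, -4096/3, 32768/7, -16384, 524288/9, …
g: a_k = 1, 1, 1, 1, 1, 1, 1, 1, 1, 1, …
Product ⇒ symmetric product L₀, ord ≤ 2.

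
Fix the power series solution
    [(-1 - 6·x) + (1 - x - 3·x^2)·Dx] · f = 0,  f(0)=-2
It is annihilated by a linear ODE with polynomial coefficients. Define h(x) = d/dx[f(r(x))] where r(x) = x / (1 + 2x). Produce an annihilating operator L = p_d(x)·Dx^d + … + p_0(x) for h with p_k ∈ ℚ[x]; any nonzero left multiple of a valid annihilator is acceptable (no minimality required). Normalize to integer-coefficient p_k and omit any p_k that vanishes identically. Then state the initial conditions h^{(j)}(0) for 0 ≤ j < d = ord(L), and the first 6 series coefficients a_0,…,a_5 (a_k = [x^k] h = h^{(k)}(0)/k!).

f: a_k = -2, -2, -8, -14, -38, -80, …
L₀ from L_f via x↦r, Dx↦r'^{-1}Dx.
h₀' ⇒ L via d/dx closure of L₀.
L = (4 + 6·x + 30·x^2 + 32·x^3) + (-1 - 13·x - 45·x^2 - 38·x^3 + 16·x^4)·Dx  (order 1).
h: a_k = -2, -8, 30, -136, 560, -2220, …
ICs: h(0) = -2.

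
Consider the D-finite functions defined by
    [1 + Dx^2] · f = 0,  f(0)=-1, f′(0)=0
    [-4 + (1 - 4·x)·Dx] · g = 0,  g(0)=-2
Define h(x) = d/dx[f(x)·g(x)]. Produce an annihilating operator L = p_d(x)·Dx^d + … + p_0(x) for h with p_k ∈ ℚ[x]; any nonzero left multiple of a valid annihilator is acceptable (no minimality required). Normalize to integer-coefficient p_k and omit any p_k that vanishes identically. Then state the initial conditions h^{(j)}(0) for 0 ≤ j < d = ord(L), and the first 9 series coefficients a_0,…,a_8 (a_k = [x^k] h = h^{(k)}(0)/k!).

f: a_k = -1, 0, 1/2, 0, -1/24, 0, 1/720, 0, -1/40320, …
g: a_k = -2, -8, -32, -128, -512, -2048, -8192, -32768, -131072, …
Product ⇒ symmetric product L₀, ord ≤ 2.
Differentiate: ansatz ord ≤ ord L₀ ⇒ L.
L = (-31 - 8·x + 16·x^2) + (-8 + 32·x)·Dx + (1 - 8·x + 16·x^2)·Dx^2  (order 2).
h: a_k = 8, 62, 372, 5953/3, 29765/3, 2857439/60, 20002073/90, 512053069/504, 512053069/112, …
ICs: h(0) = 8, h′(0) = 62.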